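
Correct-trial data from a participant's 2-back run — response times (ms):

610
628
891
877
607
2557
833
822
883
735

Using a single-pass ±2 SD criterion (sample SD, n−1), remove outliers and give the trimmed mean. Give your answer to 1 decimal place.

765.1 ms

n = 10, ΣRT = 9443, M = 944.300
Σ(x−M)² = 3008654.10; s = √(3008654.10/9) = 578.182
Cutoffs: 944.300 ± 2·578.182 → [-212.1, 2100.7]
Outside: 2557 → excluded.
Retained (n=9): Σ = 6886, mean = 6886/9 = 765.111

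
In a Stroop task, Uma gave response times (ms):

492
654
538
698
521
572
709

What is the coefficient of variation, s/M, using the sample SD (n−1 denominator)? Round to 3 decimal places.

0.148

n = 7, Σ = 4184, M = 597.7143
Σ(x−M)² = 46897.429; s = √(46897.429/6) = 88.4095
CV = 88.4095 / 597.7143 = 0.14791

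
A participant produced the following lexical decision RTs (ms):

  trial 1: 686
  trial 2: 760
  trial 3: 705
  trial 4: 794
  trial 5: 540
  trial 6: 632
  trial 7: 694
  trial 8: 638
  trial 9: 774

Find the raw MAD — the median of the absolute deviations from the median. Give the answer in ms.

62 ms

Sorted: 540, 632, 638, 686, 694, 705, 760, 774, 794 → median = 694
|x − 694|: 8, 66, 11, 100, 154, 62, 0, 56, 80
Sorted deviations: 0, 8, 11, 56, 62, 66, 80, 100, 154 → MAD = 62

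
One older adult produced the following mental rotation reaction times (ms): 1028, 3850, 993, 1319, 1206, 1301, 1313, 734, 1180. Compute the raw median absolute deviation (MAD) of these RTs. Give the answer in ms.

113 ms

Sorted: 734, 993, 1028, 1180, 1206, 1301, 1313, 1319, 3850 → median = 1206
|x − 1206|: 178, 2644, 213, 113, 0, 95, 107, 472, 26
Sorted deviations: 0, 26, 95, 107, 113, 178, 213, 472, 2644 → MAD = 113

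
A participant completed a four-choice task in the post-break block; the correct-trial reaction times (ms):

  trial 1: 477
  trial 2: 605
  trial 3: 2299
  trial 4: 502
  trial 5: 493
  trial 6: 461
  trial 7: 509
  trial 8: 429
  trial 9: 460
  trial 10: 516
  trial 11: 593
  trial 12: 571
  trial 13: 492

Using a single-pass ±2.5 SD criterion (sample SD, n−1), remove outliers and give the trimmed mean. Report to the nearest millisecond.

n = 13, ΣRT = 8407, M = 646.692
Σ(x−M)² = 2990518.77; s = √(2990518.77/12) = 499.209
Cutoffs: 646.692 ± 2.5·499.209 → [-601.3, 1894.7]
Outside: 2299 → excluded.
Retained (n=12): Σ = 6108, mean = 6108/12 = 509.000

509 ms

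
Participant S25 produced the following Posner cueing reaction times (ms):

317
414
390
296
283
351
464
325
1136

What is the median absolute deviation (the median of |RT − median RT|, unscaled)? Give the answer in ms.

55 ms

Sorted: 283, 296, 317, 325, 351, 390, 414, 464, 1136 → median = 351
|x − 351|: 34, 63, 39, 55, 68, 0, 113, 26, 785
Sorted deviations: 0, 26, 34, 39, 55, 63, 68, 113, 785 → MAD = 55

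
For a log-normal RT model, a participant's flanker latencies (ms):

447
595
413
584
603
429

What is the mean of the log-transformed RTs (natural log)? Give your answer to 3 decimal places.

ln(RT): 6.1026, 6.3886, 6.0234, 6.3699, 6.4019, 6.0615
Σ ln(RT) = 37.3478
Mean = 37.3478/6 = 6.22464

6.225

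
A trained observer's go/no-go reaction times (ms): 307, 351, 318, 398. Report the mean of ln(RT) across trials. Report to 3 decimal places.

5.834

ln(RT): 5.7268, 5.8608, 5.7621, 5.9865
Σ ln(RT) = 23.3361
Mean = 23.3361/4 = 5.83403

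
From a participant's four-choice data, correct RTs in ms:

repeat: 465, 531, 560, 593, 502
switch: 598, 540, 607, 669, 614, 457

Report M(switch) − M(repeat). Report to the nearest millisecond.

M(repeat) = 2651/5 = 530.200
M(switch) = 3485/6 = 580.833
Difference = 580.833 − 530.200 = 50.633 ms

51 ms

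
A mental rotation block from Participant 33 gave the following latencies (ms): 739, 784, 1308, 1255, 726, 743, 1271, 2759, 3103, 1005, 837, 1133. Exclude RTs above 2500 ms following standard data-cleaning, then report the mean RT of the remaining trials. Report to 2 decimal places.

Excluded: 2759, 3103
Retained (n=10): Σ = 9801
Mean = 9801/10 = 980.1000

980.10 ms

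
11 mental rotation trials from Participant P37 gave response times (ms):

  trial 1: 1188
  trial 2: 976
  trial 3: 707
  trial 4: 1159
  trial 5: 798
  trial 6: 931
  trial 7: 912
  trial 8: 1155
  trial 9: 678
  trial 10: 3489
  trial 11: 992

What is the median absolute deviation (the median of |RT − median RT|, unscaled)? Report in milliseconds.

Sorted: 678, 707, 798, 912, 931, 976, 992, 1155, 1159, 1188, 3489 → median = 976
|x − 976|: 212, 0, 269, 183, 178, 45, 64, 179, 298, 2513, 16
Sorted deviations: 0, 16, 45, 64, 178, 179, 183, 212, 269, 298, 2513 → MAD = 179

179 ms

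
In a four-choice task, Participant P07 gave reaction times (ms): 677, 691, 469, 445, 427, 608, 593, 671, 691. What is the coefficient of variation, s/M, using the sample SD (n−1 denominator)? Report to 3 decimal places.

0.188

n = 9, Σ = 5272, M = 585.7778
Σ(x−M)² = 96939.556; s = √(96939.556/8) = 110.0793
CV = 110.0793 / 585.7778 = 0.18792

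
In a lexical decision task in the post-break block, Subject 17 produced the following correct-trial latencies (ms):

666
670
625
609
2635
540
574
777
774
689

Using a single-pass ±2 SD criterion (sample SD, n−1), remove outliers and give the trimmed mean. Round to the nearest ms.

658 ms

n = 10, ΣRT = 8559, M = 855.900
Σ(x−M)² = 3570140.90; s = √(3570140.90/9) = 629.827
Cutoffs: 855.900 ± 2·629.827 → [-403.8, 2115.6]
Outside: 2635 → excluded.
Retained (n=9): Σ = 5924, mean = 5924/9 = 658.222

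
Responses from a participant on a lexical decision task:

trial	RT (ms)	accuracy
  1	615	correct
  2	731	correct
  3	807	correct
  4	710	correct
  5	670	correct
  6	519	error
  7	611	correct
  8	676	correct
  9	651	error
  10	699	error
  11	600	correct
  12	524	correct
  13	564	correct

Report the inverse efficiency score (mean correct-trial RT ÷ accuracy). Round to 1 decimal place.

Correct trials (n=10): 615, 731, 807, 710, 670, 611, 676, 600, 524, 564
Mean correct RT = 6508/10 = 650.8000 ms
Proportion correct = 10/13
IES = 650.8000 / (10/13) = 846.040 ms

846.0 ms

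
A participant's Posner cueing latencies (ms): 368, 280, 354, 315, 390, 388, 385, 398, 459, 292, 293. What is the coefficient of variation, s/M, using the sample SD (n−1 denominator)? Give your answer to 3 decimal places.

0.156

n = 11, Σ = 3922, M = 356.5455
Σ(x−M)² = 31060.727; s = √(31060.727/10) = 55.7322
CV = 55.7322 / 356.5455 = 0.15631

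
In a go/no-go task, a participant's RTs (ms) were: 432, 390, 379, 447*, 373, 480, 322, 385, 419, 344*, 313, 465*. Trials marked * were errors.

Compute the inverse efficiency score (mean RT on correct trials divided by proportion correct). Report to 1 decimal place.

Correct trials (n=9): 432, 390, 379, 373, 480, 322, 385, 419, 313
Mean correct RT = 3493/9 = 388.1111 ms
Proportion correct = 9/12
IES = 388.1111 / (9/12) = 517.481 ms

517.5 ms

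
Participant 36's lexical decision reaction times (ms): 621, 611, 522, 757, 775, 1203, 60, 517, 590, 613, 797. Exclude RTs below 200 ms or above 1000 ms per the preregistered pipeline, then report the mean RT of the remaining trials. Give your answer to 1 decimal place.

Excluded: 60, 1203
Retained (n=9): Σ = 5803
Mean = 5803/9 = 644.7778

644.8 ms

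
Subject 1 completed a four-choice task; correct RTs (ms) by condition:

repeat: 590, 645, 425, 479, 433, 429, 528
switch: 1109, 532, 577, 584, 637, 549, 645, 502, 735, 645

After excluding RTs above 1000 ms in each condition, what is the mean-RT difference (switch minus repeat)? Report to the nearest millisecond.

switch: exclude 1109
M(repeat) = 3529/7 = 504.143
M(switch) = 5406/9 = 600.667
Difference = 600.667 − 504.143 = 96.524 ms

97 ms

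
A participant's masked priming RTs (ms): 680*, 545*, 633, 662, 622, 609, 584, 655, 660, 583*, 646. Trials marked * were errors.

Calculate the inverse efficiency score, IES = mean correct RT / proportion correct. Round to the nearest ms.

Correct trials (n=8): 633, 662, 622, 609, 584, 655, 660, 646
Mean correct RT = 5071/8 = 633.8750 ms
Proportion correct = 8/11
IES = 633.8750 / (8/11) = 871.578 ms

872 ms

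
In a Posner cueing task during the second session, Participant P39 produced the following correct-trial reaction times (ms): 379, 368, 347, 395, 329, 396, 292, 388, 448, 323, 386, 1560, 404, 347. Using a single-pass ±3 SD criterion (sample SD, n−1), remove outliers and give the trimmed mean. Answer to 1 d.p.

369.4 ms

n = 14, ΣRT = 6362, M = 454.429
Σ(x−M)² = 1336543.43; s = √(1336543.43/13) = 320.642
Cutoffs: 454.429 ± 3·320.642 → [-507.5, 1416.4]
Outside: 1560 → excluded.
Retained (n=13): Σ = 4802, mean = 4802/13 = 369.385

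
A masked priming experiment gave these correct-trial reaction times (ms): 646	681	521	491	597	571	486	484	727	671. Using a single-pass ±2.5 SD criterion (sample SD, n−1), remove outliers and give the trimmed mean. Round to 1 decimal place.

n = 10, ΣRT = 5875, M = 587.500
Σ(x−M)² = 73708.50; s = √(73708.50/9) = 90.498
Cutoffs: 587.500 ± 2.5·90.498 → [361.3, 813.7]
No RTs fall outside the cutoffs; all 10 retained. Mean = 5875/10 = 587.500

587.5 ms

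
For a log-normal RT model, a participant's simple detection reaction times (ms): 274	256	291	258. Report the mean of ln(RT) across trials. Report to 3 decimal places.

ln(RT): 5.6131, 5.5452, 5.6733, 5.5530
Σ ln(RT) = 22.3846
Mean = 22.3846/4 = 5.59615

5.596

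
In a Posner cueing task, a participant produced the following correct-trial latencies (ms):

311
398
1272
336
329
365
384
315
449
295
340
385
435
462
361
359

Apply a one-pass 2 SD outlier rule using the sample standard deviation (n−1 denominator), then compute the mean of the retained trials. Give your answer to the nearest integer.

368 ms

n = 16, ΣRT = 6796, M = 424.750
Σ(x−M)² = 801873.00; s = √(801873.00/15) = 231.210
Cutoffs: 424.750 ± 2·231.210 → [-37.7, 887.2]
Outside: 1272 → excluded.
Retained (n=15): Σ = 5524, mean = 5524/15 = 368.267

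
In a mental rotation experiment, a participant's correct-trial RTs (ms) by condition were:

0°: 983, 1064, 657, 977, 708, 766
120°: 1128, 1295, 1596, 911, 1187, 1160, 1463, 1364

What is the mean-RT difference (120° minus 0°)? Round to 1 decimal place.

M(0°) = 5155/6 = 859.167
M(120°) = 10104/8 = 1263.000
Difference = 1263.000 − 859.167 = 403.833 ms

403.8 ms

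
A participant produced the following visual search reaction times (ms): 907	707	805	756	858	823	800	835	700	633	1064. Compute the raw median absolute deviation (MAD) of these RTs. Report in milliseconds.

53 ms

Sorted: 633, 700, 707, 756, 800, 805, 823, 835, 858, 907, 1064 → median = 805
|x − 805|: 102, 98, 0, 49, 53, 18, 5, 30, 105, 172, 259
Sorted deviations: 0, 5, 18, 30, 49, 53, 98, 102, 105, 172, 259 → MAD = 53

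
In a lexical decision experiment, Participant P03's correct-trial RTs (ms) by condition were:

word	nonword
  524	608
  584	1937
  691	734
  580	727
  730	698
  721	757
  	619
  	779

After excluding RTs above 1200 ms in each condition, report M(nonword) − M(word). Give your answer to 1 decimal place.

64.8 ms

nonword: exclude 1937
M(word) = 3830/6 = 638.333
M(nonword) = 4922/7 = 703.143
Difference = 703.143 − 638.333 = 64.810 ms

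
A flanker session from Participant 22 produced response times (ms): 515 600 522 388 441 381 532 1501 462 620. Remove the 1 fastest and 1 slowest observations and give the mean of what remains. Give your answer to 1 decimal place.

Sorted: 381, 388, 441, 462, 515, 522, 532, 600, 620, 1501
Drop lowest 1 (381) and highest 1 (1501)
Remaining (n=8): Σ = 4080, mean = 4080/8 = 510.000

510.0 ms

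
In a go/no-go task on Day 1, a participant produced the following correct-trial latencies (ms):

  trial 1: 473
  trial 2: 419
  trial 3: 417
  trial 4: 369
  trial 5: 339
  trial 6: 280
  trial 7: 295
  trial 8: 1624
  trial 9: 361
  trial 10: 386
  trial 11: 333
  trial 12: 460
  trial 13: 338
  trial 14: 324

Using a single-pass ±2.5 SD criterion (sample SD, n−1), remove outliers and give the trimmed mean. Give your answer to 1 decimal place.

368.8 ms

n = 14, ΣRT = 6418, M = 458.429
Σ(x−M)² = 1505893.43; s = √(1505893.43/13) = 340.350
Cutoffs: 458.429 ± 2.5·340.350 → [-392.4, 1309.3]
Outside: 1624 → excluded.
Retained (n=13): Σ = 4794, mean = 4794/13 = 368.769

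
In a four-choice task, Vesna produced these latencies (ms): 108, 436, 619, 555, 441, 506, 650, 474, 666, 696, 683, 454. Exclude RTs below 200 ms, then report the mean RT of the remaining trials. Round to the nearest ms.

Excluded: 108
Retained (n=11): Σ = 6180
Mean = 6180/11 = 561.8182

562 ms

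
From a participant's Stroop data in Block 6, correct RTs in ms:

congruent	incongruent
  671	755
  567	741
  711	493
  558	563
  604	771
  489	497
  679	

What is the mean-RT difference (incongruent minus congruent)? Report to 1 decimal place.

M(congruent) = 4279/7 = 611.286
M(incongruent) = 3820/6 = 636.667
Difference = 636.667 − 611.286 = 25.381 ms

25.4 ms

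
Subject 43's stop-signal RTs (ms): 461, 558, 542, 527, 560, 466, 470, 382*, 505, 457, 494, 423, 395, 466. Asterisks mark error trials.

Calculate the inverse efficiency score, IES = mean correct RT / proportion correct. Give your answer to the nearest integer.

524 ms

Correct trials (n=13): 461, 558, 542, 527, 560, 466, 470, 505, 457, 494, 423, 395, 466
Mean correct RT = 6324/13 = 486.4615 ms
Proportion correct = 13/14
IES = 486.4615 / (13/14) = 523.882 ms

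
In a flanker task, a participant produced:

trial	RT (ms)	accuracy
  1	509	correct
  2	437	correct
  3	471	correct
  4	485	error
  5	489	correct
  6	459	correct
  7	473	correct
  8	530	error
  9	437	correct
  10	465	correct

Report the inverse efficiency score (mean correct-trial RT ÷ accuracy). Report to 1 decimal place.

Correct trials (n=8): 509, 437, 471, 489, 459, 473, 437, 465
Mean correct RT = 3740/8 = 467.5000 ms
Proportion correct = 8/10
IES = 467.5000 / (8/10) = 584.375 ms

584.4 ms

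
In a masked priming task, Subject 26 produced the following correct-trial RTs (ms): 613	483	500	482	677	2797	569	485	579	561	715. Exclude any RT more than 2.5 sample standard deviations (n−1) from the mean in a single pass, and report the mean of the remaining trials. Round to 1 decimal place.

n = 11, ΣRT = 8461, M = 769.182
Σ(x−M)² = 4585045.64; s = √(4585045.64/10) = 677.130
Cutoffs: 769.182 ± 2.5·677.130 → [-923.6, 2462.0]
Outside: 2797 → excluded.
Retained (n=10): Σ = 5664, mean = 5664/10 = 566.400

566.4 ms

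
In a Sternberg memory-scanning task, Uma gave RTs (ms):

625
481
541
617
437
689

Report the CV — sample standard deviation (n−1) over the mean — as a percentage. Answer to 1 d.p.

n = 6, Σ = 3390, M = 565.0000
Σ(x−M)² = 45696.000; s = √(45696.000/5) = 95.5992
CV = 95.5992 / 565.0000 = 0.16920 = 16.920%

16.9%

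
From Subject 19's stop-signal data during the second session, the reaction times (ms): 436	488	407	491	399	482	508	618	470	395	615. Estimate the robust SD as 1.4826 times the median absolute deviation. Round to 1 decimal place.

68.2 ms

Sorted: 395, 399, 407, 436, 470, 482, 488, 491, 508, 615, 618 → median = 482
|x − 482| sorted: 0, 6, 9, 12, 26, 46, 75, 83, 87, 133, 136 → MAD = 46
Robust SD ≈ 1.4826 × 46 = 68.200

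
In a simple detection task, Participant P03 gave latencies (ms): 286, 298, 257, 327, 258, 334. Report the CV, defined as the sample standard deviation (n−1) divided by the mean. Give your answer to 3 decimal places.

n = 6, Σ = 1760, M = 293.3333
Σ(x−M)² = 5431.333; s = √(5431.333/5) = 32.9586
CV = 32.9586 / 293.3333 = 0.11236

0.112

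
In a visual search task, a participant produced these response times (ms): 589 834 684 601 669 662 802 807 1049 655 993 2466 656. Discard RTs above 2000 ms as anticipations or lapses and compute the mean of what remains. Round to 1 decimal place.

Excluded: 2466
Retained (n=12): Σ = 9001
Mean = 9001/12 = 750.0833

750.1 ms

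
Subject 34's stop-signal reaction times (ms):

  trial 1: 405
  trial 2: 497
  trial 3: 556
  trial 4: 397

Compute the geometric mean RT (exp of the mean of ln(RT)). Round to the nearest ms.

ln(RT): 6.0039, 6.2086, 6.3208, 5.9839
Mean ln(RT) = 24.5172/4 = 6.12930
Geometric mean = exp(6.12930) = 459.11 ms

459 ms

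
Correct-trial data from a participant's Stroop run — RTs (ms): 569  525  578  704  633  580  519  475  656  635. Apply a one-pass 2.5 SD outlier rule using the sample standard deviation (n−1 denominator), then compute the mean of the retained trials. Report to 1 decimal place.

587.4 ms

n = 10, ΣRT = 5874, M = 587.400
Σ(x−M)² = 44334.40; s = √(44334.40/9) = 70.186
Cutoffs: 587.400 ± 2.5·70.186 → [411.9, 762.9]
No RTs fall outside the cutoffs; all 10 retained. Mean = 5874/10 = 587.400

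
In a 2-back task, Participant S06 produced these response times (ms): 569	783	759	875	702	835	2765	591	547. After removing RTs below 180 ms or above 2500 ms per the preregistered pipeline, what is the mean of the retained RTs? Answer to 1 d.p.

707.6 ms

Excluded: 2765
Retained (n=8): Σ = 5661
Mean = 5661/8 = 707.6250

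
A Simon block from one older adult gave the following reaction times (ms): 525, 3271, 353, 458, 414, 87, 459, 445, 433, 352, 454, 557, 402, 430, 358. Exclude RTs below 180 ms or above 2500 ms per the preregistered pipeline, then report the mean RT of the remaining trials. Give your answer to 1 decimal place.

Excluded: 87, 3271
Retained (n=13): Σ = 5640
Mean = 5640/13 = 433.8462

433.8 ms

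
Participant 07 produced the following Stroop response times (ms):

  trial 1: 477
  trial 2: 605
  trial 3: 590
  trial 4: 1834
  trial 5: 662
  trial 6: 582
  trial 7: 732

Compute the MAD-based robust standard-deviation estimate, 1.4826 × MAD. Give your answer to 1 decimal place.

Sorted: 477, 582, 590, 605, 662, 732, 1834 → median = 605
|x − 605| sorted: 0, 15, 23, 57, 127, 128, 1229 → MAD = 57
Robust SD ≈ 1.4826 × 57 = 84.508

84.5 ms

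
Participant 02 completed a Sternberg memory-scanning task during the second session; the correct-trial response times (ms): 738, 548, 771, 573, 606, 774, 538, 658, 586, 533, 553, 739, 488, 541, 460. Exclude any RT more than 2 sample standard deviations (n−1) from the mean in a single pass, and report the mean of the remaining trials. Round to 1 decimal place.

n = 15, ΣRT = 9106, M = 607.067
Σ(x−M)² = 150328.93; s = √(150328.93/14) = 103.623
Cutoffs: 607.067 ± 2·103.623 → [399.8, 814.3]
No RTs fall outside the cutoffs; all 15 retained. Mean = 9106/15 = 607.067

607.1 ms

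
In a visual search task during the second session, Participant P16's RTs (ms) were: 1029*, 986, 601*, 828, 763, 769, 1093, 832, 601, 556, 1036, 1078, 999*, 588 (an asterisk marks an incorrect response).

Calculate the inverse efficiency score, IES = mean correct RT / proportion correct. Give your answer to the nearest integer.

Correct trials (n=11): 986, 828, 763, 769, 1093, 832, 601, 556, 1036, 1078, 588
Mean correct RT = 9130/11 = 830.0000 ms
Proportion correct = 11/14
IES = 830.0000 / (11/14) = 1056.364 ms

1056 ms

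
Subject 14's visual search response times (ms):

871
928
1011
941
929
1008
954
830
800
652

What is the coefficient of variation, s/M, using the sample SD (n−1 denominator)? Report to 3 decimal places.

n = 10, Σ = 8924, M = 892.4000
Σ(x−M)² = 106874.400; s = √(106874.400/9) = 108.9722
CV = 108.9722 / 892.4000 = 0.12211

0.122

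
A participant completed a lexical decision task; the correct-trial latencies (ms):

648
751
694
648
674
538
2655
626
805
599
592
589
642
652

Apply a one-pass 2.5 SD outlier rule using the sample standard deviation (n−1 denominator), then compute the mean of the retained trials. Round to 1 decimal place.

n = 14, ΣRT = 11113, M = 793.786
Σ(x−M)² = 3790204.36; s = √(3790204.36/13) = 539.958
Cutoffs: 793.786 ± 2.5·539.958 → [-556.1, 2143.7]
Outside: 2655 → excluded.
Retained (n=13): Σ = 8458, mean = 8458/13 = 650.615

650.6 ms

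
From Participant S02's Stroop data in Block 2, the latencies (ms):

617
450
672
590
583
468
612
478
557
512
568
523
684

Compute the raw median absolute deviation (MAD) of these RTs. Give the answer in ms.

Sorted: 450, 468, 478, 512, 523, 557, 568, 583, 590, 612, 617, 672, 684 → median = 568
|x − 568|: 49, 118, 104, 22, 15, 100, 44, 90, 11, 56, 0, 45, 116
Sorted deviations: 0, 11, 15, 22, 44, 45, 49, 56, 90, 100, 104, 116, 118 → MAD = 49

49 ms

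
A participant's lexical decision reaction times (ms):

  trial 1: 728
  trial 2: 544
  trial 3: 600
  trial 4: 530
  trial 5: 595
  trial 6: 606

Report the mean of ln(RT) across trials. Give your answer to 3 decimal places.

6.392

ln(RT): 6.5903, 6.2989, 6.3969, 6.2729, 6.3886, 6.4069
Σ ln(RT) = 38.3545
Mean = 38.3545/6 = 6.39242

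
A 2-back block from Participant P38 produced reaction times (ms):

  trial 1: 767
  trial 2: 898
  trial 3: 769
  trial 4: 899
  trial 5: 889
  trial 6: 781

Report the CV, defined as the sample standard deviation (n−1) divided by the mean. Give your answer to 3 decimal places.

0.081

n = 6, Σ = 5003, M = 833.8333
Σ(x−M)² = 22868.833; s = √(22868.833/5) = 67.6296
CV = 67.6296 / 833.8333 = 0.08111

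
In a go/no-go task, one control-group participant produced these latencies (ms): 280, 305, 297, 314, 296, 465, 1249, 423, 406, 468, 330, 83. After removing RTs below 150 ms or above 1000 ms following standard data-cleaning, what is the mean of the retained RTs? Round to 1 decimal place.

Excluded: 83, 1249
Retained (n=10): Σ = 3584
Mean = 3584/10 = 358.4000

358.4 ms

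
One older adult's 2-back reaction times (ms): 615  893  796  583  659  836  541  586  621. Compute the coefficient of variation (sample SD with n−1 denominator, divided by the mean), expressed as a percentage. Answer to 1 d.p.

18.6%

n = 9, Σ = 6130, M = 681.1111
Σ(x−M)² = 128862.889; s = √(128862.889/8) = 126.9167
CV = 126.9167 / 681.1111 = 0.18634 = 18.634%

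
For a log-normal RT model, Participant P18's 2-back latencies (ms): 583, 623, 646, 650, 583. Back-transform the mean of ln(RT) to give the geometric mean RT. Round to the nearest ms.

616 ms

ln(RT): 6.3682, 6.4345, 6.4708, 6.4770, 6.3682
Mean ln(RT) = 32.1187/5 = 6.42374
Geometric mean = exp(6.42374) = 616.30 ms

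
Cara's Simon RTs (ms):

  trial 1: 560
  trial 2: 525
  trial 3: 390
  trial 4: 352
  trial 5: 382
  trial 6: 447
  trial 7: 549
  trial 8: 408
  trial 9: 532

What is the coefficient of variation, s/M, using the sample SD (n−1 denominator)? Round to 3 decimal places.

n = 9, Σ = 4145, M = 460.5556
Σ(x−M)² = 52848.222; s = √(52848.222/8) = 81.2775
CV = 81.2775 / 460.5556 = 0.17648

0.176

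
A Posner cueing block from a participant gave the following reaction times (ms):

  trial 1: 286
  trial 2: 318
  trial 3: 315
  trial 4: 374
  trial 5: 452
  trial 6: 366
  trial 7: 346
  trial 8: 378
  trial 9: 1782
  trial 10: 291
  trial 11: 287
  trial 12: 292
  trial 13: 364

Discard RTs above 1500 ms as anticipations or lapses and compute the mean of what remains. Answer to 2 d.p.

339.08 ms

Excluded: 1782
Retained (n=12): Σ = 4069
Mean = 4069/12 = 339.0833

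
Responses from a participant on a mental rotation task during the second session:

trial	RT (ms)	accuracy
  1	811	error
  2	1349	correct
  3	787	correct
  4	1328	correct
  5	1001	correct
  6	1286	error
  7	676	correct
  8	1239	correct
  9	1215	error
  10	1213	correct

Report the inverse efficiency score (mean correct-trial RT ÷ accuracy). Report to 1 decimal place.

1549.6 ms

Correct trials (n=7): 1349, 787, 1328, 1001, 676, 1239, 1213
Mean correct RT = 7593/7 = 1084.7143 ms
Proportion correct = 7/10
IES = 1084.7143 / (7/10) = 1549.592 ms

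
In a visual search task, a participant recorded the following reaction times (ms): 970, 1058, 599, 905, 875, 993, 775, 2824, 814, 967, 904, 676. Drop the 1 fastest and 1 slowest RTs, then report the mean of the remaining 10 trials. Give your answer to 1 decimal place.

893.7 ms

Sorted: 599, 676, 775, 814, 875, 904, 905, 967, 970, 993, 1058, 2824
Drop lowest 1 (599) and highest 1 (2824)
Remaining (n=10): Σ = 8937, mean = 8937/10 = 893.700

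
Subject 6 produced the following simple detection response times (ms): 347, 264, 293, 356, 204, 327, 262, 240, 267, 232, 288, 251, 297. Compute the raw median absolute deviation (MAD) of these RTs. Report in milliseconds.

Sorted: 204, 232, 240, 251, 262, 264, 267, 288, 293, 297, 327, 347, 356 → median = 267
|x − 267|: 80, 3, 26, 89, 63, 60, 5, 27, 0, 35, 21, 16, 30
Sorted deviations: 0, 3, 5, 16, 21, 26, 27, 30, 35, 60, 63, 80, 89 → MAD = 27

27 ms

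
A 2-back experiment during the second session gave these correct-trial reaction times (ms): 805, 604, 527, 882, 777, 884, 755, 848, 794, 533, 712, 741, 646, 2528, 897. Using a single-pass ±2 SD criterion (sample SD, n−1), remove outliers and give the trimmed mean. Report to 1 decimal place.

743.2 ms

n = 15, ΣRT = 12933, M = 862.200
Σ(x−M)² = 3175234.40; s = √(3175234.40/14) = 476.238
Cutoffs: 862.200 ± 2·476.238 → [-90.3, 1814.7]
Outside: 2528 → excluded.
Retained (n=14): Σ = 10405, mean = 10405/14 = 743.214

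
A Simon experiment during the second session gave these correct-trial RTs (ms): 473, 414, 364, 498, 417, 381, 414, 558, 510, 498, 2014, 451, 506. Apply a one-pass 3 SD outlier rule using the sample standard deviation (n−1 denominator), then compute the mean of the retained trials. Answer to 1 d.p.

n = 13, ΣRT = 7498, M = 576.769
Σ(x−M)² = 2276556.31; s = √(2276556.31/12) = 435.561
Cutoffs: 576.769 ± 3·435.561 → [-729.9, 1883.5]
Outside: 2014 → excluded.
Retained (n=12): Σ = 5484, mean = 5484/12 = 457.000

457.0 ms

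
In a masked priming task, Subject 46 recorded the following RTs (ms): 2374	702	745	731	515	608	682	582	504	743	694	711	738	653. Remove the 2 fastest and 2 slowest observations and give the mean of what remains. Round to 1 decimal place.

Sorted: 504, 515, 582, 608, 653, 682, 694, 702, 711, 731, 738, 743, 745, 2374
Drop lowest 2 (504, 515) and highest 2 (745, 2374)
Remaining (n=10): Σ = 6844, mean = 6844/10 = 684.400

684.4 ms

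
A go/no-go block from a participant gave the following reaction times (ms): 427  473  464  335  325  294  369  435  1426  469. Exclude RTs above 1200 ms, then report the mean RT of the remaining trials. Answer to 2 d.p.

Excluded: 1426
Retained (n=9): Σ = 3591
Mean = 3591/9 = 399.0000

399.00 ms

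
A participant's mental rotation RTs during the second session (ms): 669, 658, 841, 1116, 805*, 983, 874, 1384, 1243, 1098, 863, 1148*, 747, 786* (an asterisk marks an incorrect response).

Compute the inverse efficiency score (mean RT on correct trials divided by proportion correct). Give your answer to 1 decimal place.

1212.1 ms

Correct trials (n=11): 669, 658, 841, 1116, 983, 874, 1384, 1243, 1098, 863, 747
Mean correct RT = 10476/11 = 952.3636 ms
Proportion correct = 11/14
IES = 952.3636 / (11/14) = 1212.099 ms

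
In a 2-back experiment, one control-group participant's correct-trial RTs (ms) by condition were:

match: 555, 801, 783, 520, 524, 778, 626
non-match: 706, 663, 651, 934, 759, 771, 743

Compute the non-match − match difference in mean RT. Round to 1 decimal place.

M(match) = 4587/7 = 655.286
M(non-match) = 5227/7 = 746.714
Difference = 746.714 − 655.286 = 91.429 ms

91.4 ms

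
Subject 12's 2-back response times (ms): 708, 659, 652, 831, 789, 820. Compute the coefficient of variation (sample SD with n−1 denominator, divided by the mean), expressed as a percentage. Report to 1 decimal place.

n = 6, Σ = 4459, M = 743.1667
Σ(x−M)² = 32350.833; s = √(32350.833/5) = 80.4373
CV = 80.4373 / 743.1667 = 0.10824 = 10.824%

10.8%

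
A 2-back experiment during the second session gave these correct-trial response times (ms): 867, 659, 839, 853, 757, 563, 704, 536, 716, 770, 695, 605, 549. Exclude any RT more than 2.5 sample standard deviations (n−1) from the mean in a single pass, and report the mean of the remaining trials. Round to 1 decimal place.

n = 13, ΣRT = 9113, M = 701.000
Σ(x−M)² = 158224.00; s = √(158224.00/12) = 114.827
Cutoffs: 701.000 ± 2.5·114.827 → [413.9, 988.1]
No RTs fall outside the cutoffs; all 13 retained. Mean = 9113/13 = 701.000

701.0 ms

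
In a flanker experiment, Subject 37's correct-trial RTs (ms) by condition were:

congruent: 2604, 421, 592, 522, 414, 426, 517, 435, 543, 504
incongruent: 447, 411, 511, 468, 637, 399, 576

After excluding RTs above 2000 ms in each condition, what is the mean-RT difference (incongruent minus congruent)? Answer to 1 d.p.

6.7 ms

congruent: exclude 2604
M(congruent) = 4374/9 = 486.000
M(incongruent) = 3449/7 = 492.714
Difference = 492.714 − 486.000 = 6.714 ms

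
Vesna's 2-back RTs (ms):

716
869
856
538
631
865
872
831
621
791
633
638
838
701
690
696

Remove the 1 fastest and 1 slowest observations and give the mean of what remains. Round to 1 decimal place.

Sorted: 538, 621, 631, 633, 638, 690, 696, 701, 716, 791, 831, 838, 856, 865, 869, 872
Drop lowest 1 (538) and highest 1 (872)
Remaining (n=14): Σ = 10376, mean = 10376/14 = 741.143

741.1 ms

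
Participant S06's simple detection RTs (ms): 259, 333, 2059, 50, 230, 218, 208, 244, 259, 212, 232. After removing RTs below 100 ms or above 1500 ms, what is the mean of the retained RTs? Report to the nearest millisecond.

244 ms

Excluded: 50, 2059
Retained (n=9): Σ = 2195
Mean = 2195/9 = 243.8889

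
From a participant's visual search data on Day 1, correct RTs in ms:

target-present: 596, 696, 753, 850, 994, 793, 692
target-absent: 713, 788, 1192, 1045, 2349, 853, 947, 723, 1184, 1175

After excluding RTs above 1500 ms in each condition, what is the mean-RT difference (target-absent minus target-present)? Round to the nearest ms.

190 ms

target-absent: exclude 2349
M(target-present) = 5374/7 = 767.714
M(target-absent) = 8620/9 = 957.778
Difference = 957.778 − 767.714 = 190.063 ms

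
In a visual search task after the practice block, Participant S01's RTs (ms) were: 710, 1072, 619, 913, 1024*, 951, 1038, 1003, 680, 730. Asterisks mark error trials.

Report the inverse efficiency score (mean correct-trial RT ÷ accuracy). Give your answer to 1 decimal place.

952.6 ms

Correct trials (n=9): 710, 1072, 619, 913, 951, 1038, 1003, 680, 730
Mean correct RT = 7716/9 = 857.3333 ms
Proportion correct = 9/10
IES = 857.3333 / (9/10) = 952.593 ms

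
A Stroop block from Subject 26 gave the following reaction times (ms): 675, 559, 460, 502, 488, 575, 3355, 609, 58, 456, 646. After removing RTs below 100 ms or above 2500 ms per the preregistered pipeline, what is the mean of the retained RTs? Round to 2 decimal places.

552.22 ms

Excluded: 58, 3355
Retained (n=9): Σ = 4970
Mean = 4970/9 = 552.2222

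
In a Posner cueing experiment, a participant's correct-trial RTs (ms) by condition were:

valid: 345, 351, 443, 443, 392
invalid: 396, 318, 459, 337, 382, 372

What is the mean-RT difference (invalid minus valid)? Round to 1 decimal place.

M(valid) = 1974/5 = 394.800
M(invalid) = 2264/6 = 377.333
Difference = 377.333 − 394.800 = -17.467 ms

-17.5 ms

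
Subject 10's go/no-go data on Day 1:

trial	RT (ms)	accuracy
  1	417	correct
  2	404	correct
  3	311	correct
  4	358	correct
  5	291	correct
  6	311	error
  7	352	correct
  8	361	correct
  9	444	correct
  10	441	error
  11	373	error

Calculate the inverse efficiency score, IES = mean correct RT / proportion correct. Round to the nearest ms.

Correct trials (n=8): 417, 404, 311, 358, 291, 352, 361, 444
Mean correct RT = 2938/8 = 367.2500 ms
Proportion correct = 8/11
IES = 367.2500 / (8/11) = 504.969 ms

505 ms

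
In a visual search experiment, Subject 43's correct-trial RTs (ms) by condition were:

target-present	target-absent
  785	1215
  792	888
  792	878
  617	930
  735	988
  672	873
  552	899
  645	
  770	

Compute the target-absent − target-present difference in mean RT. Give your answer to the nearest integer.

M(target-present) = 6360/9 = 706.667
M(target-absent) = 6671/7 = 953.000
Difference = 953.000 − 706.667 = 246.333 ms

246 ms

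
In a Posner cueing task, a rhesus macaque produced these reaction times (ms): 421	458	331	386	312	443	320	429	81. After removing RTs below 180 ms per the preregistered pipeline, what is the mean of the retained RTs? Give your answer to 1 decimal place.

387.5 ms

Excluded: 81
Retained (n=8): Σ = 3100
Mean = 3100/8 = 387.5000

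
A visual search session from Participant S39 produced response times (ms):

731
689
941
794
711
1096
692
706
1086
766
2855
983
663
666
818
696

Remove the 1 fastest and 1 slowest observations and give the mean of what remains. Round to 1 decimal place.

812.5 ms

Sorted: 663, 666, 689, 692, 696, 706, 711, 731, 766, 794, 818, 941, 983, 1086, 1096, 2855
Drop lowest 1 (663) and highest 1 (2855)
Remaining (n=14): Σ = 11375, mean = 11375/14 = 812.500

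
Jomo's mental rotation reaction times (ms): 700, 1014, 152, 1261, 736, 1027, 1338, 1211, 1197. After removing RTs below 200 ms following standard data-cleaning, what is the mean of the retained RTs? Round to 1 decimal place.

Excluded: 152
Retained (n=8): Σ = 8484
Mean = 8484/8 = 1060.5000

1060.5 ms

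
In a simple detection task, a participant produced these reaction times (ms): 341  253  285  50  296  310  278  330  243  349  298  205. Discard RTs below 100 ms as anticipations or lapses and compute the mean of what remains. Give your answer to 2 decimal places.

289.82 ms

Excluded: 50
Retained (n=11): Σ = 3188
Mean = 3188/11 = 289.8182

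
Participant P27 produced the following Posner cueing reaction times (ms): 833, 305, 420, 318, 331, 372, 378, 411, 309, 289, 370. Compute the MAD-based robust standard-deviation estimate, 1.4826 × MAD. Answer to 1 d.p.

Sorted: 289, 305, 309, 318, 331, 370, 372, 378, 411, 420, 833 → median = 370
|x − 370| sorted: 0, 2, 8, 39, 41, 50, 52, 61, 65, 81, 463 → MAD = 50
Robust SD ≈ 1.4826 × 50 = 74.130

74.1 ms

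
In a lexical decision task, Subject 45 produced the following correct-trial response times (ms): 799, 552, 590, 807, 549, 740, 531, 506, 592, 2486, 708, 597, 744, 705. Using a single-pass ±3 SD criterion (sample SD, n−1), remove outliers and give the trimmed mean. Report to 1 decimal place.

n = 14, ΣRT = 10906, M = 779.000
Σ(x−M)² = 3272572.00; s = √(3272572.00/13) = 501.733
Cutoffs: 779.000 ± 3·501.733 → [-726.2, 2284.2]
Outside: 2486 → excluded.
Retained (n=13): Σ = 8420, mean = 8420/13 = 647.692

647.7 ms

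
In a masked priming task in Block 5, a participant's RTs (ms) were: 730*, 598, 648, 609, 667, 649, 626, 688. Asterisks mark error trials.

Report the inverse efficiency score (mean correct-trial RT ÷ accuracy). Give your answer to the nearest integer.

Correct trials (n=7): 598, 648, 609, 667, 649, 626, 688
Mean correct RT = 4485/7 = 640.7143 ms
Proportion correct = 7/8
IES = 640.7143 / (7/8) = 732.245 ms

732 ms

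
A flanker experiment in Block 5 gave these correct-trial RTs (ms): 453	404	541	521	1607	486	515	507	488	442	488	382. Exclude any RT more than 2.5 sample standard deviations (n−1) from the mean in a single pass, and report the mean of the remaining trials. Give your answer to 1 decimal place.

n = 12, ΣRT = 6834, M = 569.500
Σ(x−M)² = 1199079.00; s = √(1199079.00/11) = 330.162
Cutoffs: 569.500 ± 2.5·330.162 → [-255.9, 1394.9]
Outside: 1607 → excluded.
Retained (n=11): Σ = 5227, mean = 5227/11 = 475.182

475.2 ms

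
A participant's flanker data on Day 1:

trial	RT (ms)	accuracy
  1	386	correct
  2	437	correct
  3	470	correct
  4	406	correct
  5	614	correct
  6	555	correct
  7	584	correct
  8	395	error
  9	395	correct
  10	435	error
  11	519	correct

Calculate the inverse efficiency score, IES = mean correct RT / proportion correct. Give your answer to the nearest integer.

593 ms

Correct trials (n=9): 386, 437, 470, 406, 614, 555, 584, 395, 519
Mean correct RT = 4366/9 = 485.1111 ms
Proportion correct = 9/11
IES = 485.1111 / (9/11) = 592.914 ms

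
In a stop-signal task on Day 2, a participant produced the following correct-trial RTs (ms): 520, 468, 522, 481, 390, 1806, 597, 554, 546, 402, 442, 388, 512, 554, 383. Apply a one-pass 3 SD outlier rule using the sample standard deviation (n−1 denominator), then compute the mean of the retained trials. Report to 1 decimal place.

n = 15, ΣRT = 8565, M = 571.000
Σ(x−M)² = 1701092.00; s = √(1701092.00/14) = 348.578
Cutoffs: 571.000 ± 3·348.578 → [-474.7, 1616.7]
Outside: 1806 → excluded.
Retained (n=14): Σ = 6759, mean = 6759/14 = 482.786

482.8 ms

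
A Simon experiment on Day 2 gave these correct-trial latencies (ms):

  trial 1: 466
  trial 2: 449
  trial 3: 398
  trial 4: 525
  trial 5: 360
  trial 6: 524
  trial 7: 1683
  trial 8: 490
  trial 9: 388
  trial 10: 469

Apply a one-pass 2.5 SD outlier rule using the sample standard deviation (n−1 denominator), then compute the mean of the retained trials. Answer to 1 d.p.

452.1 ms

n = 10, ΣRT = 5752, M = 575.200
Σ(x−M)² = 1391505.60; s = √(1391505.60/9) = 393.207
Cutoffs: 575.200 ± 2.5·393.207 → [-407.8, 1558.2]
Outside: 1683 → excluded.
Retained (n=9): Σ = 4069, mean = 4069/9 = 452.111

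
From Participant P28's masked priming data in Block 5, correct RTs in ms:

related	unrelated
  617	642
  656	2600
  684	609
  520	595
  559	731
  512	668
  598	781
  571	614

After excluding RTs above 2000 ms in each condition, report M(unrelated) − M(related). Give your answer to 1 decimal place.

unrelated: exclude 2600
M(related) = 4717/8 = 589.625
M(unrelated) = 4640/7 = 662.857
Difference = 662.857 − 589.625 = 73.232 ms

73.2 ms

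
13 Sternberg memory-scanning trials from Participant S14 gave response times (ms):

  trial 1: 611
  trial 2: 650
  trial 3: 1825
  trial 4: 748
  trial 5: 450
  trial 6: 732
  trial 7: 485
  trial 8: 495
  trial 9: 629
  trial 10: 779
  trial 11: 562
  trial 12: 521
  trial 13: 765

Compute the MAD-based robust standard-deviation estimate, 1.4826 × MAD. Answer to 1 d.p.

Sorted: 450, 485, 495, 521, 562, 611, 629, 650, 732, 748, 765, 779, 1825 → median = 629
|x − 629| sorted: 0, 18, 21, 67, 103, 108, 119, 134, 136, 144, 150, 179, 1196 → MAD = 119
Robust SD ≈ 1.4826 × 119 = 176.429

176.4 ms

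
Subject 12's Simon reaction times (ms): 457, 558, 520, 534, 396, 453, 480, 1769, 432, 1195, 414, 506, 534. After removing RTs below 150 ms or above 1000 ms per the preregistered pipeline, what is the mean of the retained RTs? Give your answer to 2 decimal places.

480.36 ms

Excluded: 1195, 1769
Retained (n=11): Σ = 5284
Mean = 5284/11 = 480.3636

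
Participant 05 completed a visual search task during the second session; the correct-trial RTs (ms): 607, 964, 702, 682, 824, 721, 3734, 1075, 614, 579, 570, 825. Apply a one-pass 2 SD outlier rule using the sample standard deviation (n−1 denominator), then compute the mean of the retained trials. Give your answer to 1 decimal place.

742.1 ms

n = 12, ΣRT = 11897, M = 991.417
Σ(x−M)² = 8475748.92; s = √(8475748.92/11) = 877.794
Cutoffs: 991.417 ± 2·877.794 → [-764.2, 2747.0]
Outside: 3734 → excluded.
Retained (n=11): Σ = 8163, mean = 8163/11 = 742.091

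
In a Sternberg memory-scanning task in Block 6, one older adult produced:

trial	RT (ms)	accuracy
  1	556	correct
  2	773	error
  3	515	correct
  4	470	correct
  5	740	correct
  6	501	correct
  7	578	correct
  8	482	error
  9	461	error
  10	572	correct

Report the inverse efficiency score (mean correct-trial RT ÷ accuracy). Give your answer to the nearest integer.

Correct trials (n=7): 556, 515, 470, 740, 501, 578, 572
Mean correct RT = 3932/7 = 561.7143 ms
Proportion correct = 7/10
IES = 561.7143 / (7/10) = 802.449 ms

802 ms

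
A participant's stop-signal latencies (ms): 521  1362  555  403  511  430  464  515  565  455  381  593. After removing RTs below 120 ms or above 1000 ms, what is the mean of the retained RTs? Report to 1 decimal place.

Excluded: 1362
Retained (n=11): Σ = 5393
Mean = 5393/11 = 490.2727

490.3 ms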